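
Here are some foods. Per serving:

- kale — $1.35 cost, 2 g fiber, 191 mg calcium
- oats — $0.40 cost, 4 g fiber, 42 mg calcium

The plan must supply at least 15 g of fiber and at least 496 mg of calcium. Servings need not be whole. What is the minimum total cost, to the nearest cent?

An LP optimum is at a vertex; with two nutrient constraints at most two foods are used. Check each candidate.
kale only: max(15/2, 496/191) = 7.5 servings → $10.12.
oats only: max(15/4, 496/42) = 11.81 servings → $4.72.
kale + oats with both tight: 1.991 servings and 2.754 servings → $3.79.
The minimum over all feasible corners is $3.79.

$3.79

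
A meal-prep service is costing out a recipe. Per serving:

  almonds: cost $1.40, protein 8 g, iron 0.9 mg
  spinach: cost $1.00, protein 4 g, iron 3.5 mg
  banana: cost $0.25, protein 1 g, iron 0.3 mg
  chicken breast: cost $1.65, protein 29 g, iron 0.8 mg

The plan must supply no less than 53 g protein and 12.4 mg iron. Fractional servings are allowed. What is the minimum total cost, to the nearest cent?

almonds only: max(53/8, 12.4/0.9) = 13.78 servings → $19.29.
spinach only: max(53/4, 12.4/3.5) = 13.25 servings → $13.25.
banana only: max(53/1, 12.4/0.3) = 53 servings → $13.25.
chicken breast only: max(53/29, 12.4/0.8) = 15.5 servings → $25.57.
almonds + spinach with both tight: 5.57 servings and 2.111 servings → $9.91.
almonds + banana with both tight: 2.333 servings and 34.33 servings → $11.85.
almonds + chicken breast with both targets exact would need a negative amount; discard.
spinach + banana: the both-tight solution has a negative serving — not a feasible corner.
spinach + chicken breast with both tight: 3.227 servings and 1.383 servings → $5.51.
banana + chicken breast with both tight: 40.15 servings and 0.443 servings → $10.77.
Cheapest feasible corner: $5.51.

$5.51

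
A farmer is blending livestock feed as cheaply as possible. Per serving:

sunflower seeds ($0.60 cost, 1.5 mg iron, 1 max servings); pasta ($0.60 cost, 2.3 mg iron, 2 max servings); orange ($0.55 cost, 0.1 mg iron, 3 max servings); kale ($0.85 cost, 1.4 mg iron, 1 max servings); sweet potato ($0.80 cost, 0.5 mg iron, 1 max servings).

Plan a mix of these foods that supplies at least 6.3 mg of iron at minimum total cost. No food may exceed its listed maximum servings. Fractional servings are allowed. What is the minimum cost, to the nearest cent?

Cost per mg of iron: pasta $0.2609, sunflower seeds $0.4000, kale $0.6071, sweet potato $1.6000, orange $5.5000.
Take 2 servings of pasta: +4.6 mg iron for $1.20 (total $1.20, still need 1.7 mg).
Take 1 serving of sunflower seeds: +1.5 mg iron for $0.60 (total $1.80, still need 0.2 mg).
Take 0.1429 servings of kale: +0.2 mg iron for $0.12 (total $1.92, still need 0.0 mg).
Greedy by cheapest-per-mg is optimal for a single linear constraint, so the minimum cost is $1.92.

$1.92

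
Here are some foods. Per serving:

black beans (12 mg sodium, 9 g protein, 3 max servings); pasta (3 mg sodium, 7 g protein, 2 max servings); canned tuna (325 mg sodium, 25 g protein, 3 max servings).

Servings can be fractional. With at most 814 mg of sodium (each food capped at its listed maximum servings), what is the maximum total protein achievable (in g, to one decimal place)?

Protein per mg sodium: pasta 2.333, black beans 0.75, canned tuna 0.07692.
Take 2 servings of pasta: uses 6 mg sodium, +14.0 g protein (running total 14.0 g).
Take 3 servings of black beans: uses 36 mg sodium, +27.0 g protein (running total 41.0 g).
Take 2.375 servings of canned tuna: uses 772 mg sodium, +59.4 g protein (running total 100.4 g).
Filling greedily by protein-per-mg sodium is optimal for one linear limit, giving 100.4 g.

100.4 g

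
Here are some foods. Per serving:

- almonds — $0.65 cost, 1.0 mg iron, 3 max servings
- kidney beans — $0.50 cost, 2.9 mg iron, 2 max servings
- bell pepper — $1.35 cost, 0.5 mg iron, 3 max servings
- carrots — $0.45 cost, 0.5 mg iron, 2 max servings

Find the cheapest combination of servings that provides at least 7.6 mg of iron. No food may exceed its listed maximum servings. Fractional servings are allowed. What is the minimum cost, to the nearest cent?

Cost per mg of iron: kidney beans $0.1724, almonds $0.6500, carrots $0.9000, bell pepper $2.7000.
Take 2 servings of kidney beans: +5.8 mg iron for $1.00 (total $1.00, still need 1.8 mg).
Take 1.8 servings of almonds: +1.8 mg iron for $1.17 (total $2.17, still need 0.0 mg).
Greedy by cheapest-per-mg is optimal for a single linear constraint, so the minimum cost is $2.17.

$2.17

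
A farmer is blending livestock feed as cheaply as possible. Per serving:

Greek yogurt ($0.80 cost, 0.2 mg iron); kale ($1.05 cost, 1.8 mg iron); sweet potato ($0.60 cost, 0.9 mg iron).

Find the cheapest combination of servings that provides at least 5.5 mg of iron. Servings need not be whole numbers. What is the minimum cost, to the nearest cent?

Cost per mg of iron: kale $0.5833, sweet potato $0.6667, Greek yogurt $4.0000.
With no serving limits, use only kale: 5.5 mg / 1.8 mg = 3.056 servings × $1.05 = $3.21.

$3.21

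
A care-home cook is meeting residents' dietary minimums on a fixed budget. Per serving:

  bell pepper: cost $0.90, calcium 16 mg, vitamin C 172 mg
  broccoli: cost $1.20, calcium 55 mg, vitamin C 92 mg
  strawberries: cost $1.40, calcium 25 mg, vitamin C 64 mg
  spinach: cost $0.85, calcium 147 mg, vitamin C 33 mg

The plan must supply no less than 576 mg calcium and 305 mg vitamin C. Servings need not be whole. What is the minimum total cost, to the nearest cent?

bell pepper only: max(576/16, 305/172) = 36 servings → $32.40.
broccoli only: max(576/55, 305/92) = 10.47 servings → $12.57.
strawberries only: max(576/25, 305/64) = 23.04 servings → $32.26.
spinach only: max(576/147, 305/33) = 9.242 servings → $7.86.
bell pepper + broccoli: the both-tight solution has a negative serving — not a feasible corner.
bell pepper + strawberries with both targets exact would need a negative amount; discard.
bell pepper + spinach with both tight: 1.043 servings and 3.805 servings → $4.17.
broccoli + strawberries with both targets exact would need a negative amount; discard.
broccoli + spinach with both tight: 2.206 servings and 3.093 servings → $5.28.
strawberries + spinach with both tight: 3.009 servings and 3.407 servings → $7.11.
The minimum over all feasible corners is $4.17.

$4.17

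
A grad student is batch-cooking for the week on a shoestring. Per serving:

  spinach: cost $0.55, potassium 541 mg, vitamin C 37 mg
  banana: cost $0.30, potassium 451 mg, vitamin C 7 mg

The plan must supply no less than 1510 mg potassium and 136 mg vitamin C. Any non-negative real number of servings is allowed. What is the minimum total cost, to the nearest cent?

$2.02

Two binding constraints pin down two serving amounts, so the optimal mix uses at most two foods. The candidates are each food alone (scaled to the tighter of potassium/vitamin C) and each pair with both constraints tight.
spinach only: max(1510/541, 136/37) = 3.676 servings → $2.02.
banana only: max(1510/451, 136/7) = 19.43 servings → $5.83.
spinach + banana with both targets exact would need a negative amount; discard.
The minimum over all feasible corners is $2.02.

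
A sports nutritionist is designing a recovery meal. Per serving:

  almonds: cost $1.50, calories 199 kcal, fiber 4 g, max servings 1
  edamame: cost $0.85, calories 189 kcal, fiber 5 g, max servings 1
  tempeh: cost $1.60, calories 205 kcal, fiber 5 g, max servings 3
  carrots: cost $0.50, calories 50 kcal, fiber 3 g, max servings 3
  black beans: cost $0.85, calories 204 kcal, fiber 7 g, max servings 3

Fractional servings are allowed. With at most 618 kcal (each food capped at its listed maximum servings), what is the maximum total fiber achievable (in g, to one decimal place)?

Fiber per kcal: carrots 0.06, black beans 0.03431, edamame 0.02646, tempeh 0.02439, almonds 0.0201.
Take 3 servings of carrots: uses 150 kcal, +9.0 g fiber (running total 9.0 g).
Take 2.294 servings of black beans: uses 468 kcal, +16.1 g fiber (running total 25.1 g).
Filling greedily by fiber-per-kcal is optimal for one linear limit, giving 25.1 g.

25.1 g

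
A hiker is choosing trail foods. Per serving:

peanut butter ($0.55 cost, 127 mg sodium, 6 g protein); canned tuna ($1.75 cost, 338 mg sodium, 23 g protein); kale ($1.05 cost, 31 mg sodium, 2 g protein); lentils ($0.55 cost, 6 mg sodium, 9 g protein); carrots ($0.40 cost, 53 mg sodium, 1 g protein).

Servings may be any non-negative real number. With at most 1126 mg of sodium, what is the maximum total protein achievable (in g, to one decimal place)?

Protein per mg sodium: lentils 1.5, canned tuna 0.06805, kale 0.06452, peanut butter 0.04724, carrots 0.01887.
With no serving limits, spend the whole sodium allowance on lentils: 1126 mg / 6 mg × 9 g = 1689.0 g.

1689.0 g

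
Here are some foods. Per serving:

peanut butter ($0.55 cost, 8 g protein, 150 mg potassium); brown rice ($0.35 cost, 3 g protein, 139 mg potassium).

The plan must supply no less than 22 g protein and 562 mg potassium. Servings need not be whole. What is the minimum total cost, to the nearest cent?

At the optimum either one food covers both requirements or two foods hit both targets exactly; no other combination can be cheaper.
peanut butter only: max(22/8, 562/150) = 3.747 servings → $2.06.
brown rice only: max(22/3, 562/139) = 7.333 servings → $2.57.
peanut butter + brown rice with both tight: 2.073 servings and 1.807 servings → $1.77.
So the least-cost plan costs $1.77.

$1.77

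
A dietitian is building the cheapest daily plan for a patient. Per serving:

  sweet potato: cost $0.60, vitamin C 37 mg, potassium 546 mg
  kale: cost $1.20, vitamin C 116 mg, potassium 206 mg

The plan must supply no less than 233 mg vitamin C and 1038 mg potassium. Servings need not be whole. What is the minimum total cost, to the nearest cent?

$2.69

sweet potato only: max(233/37, 1038/546) = 6.297 servings → $3.78.
kale only: max(233/116, 1038/206) = 5.039 servings → $6.05.
sweet potato + kale with both tight: 1.3 servings and 1.594 servings → $2.69.
So the least-cost plan costs $2.69.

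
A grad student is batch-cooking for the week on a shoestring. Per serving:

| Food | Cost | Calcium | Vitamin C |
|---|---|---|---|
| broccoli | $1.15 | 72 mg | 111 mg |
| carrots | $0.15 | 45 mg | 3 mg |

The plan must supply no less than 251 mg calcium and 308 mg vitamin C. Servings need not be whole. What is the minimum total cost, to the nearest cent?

This is a tiny linear program; its minimum lies at a vertex of the feasible set. List the vertices and price them.
broccoli only: max(251/72, 308/111) = 3.486 servings → $4.01.
carrots only: max(251/45, 308/3) = 102.7 servings → $15.40.
broccoli + carrots with both tight: 2.743 servings and 1.19 servings → $3.33.
Cheapest feasible corner: $3.33.

$3.33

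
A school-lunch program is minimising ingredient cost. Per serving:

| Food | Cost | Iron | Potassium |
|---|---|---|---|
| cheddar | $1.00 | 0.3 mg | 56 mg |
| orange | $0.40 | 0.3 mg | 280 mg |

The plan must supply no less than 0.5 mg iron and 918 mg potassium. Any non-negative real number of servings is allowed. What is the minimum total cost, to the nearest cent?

At the optimum either one food covers both requirements or two foods hit both targets exactly; no other combination can be cheaper.
cheddar only: max(0.5/0.3, 918/56) = 16.39 servings → $16.39.
orange only: max(0.5/0.3, 918/280) = 3.279 servings → $1.31.
cheddar + orange: intersection lies outside the first quadrant.
The minimum over all feasible corners is $1.31.

$1.31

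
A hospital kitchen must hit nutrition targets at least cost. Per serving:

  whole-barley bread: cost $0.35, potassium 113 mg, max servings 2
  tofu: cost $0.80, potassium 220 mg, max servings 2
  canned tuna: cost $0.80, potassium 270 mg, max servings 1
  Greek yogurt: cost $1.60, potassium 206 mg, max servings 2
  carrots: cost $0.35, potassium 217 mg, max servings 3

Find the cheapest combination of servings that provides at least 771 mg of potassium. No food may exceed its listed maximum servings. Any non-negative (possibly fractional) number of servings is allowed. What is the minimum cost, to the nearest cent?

Cost per mg of potassium: carrots $0.0016, canned tuna $0.0030, whole-barley bread $0.0031, tofu $0.0036, Greek yogurt $0.0078.
Take 3 servings of carrots: +651.0 mg potassium for $1.05 (total $1.05, still need 120.0 mg).
Take 0.4444 servings of canned tuna: +120.0 mg potassium for $0.36 (total $1.41, still need 0.0 mg).
Greedy by cheapest-per-mg is optimal for a single linear constraint, so the minimum cost is $1.41.

$1.41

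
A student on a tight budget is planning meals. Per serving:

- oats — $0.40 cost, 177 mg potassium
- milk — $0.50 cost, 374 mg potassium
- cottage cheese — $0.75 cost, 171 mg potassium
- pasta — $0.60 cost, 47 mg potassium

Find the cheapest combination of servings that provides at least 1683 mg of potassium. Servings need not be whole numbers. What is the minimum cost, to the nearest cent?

Cost per mg of potassium: milk $0.0013, oats $0.0023, cottage cheese $0.0044, pasta $0.0128.
With no serving limits, use only milk: 1683 mg / 374 mg = 4.5 servings × $0.50 = $2.25.

$2.25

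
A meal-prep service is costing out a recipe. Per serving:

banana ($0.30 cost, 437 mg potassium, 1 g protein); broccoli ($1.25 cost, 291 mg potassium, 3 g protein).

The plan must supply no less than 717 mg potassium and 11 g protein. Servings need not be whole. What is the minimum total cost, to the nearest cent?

Minimising a linear cost over {potassium ≥ 717, protein ≥ 11, servings ≥ 0} — the optimum is at a vertex, using one or two foods.
banana only: max(717/437, 11/1) = 11 servings → $3.30.
broccoli only: max(717/291, 11/3) = 3.667 servings → $4.58.
banana + broccoli: intersection lies outside the first quadrant.
Cheapest feasible corner: $3.30.

$3.30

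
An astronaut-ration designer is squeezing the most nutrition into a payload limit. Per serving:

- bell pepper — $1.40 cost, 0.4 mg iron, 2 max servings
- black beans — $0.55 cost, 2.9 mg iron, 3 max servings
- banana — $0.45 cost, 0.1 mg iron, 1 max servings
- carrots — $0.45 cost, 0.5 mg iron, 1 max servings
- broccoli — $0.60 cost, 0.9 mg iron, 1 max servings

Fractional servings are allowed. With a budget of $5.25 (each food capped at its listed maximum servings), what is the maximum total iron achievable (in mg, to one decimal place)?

10.8 mg

Iron per dollar: black beans 5.273, broccoli 1.5, carrots 1.111, bell pepper 0.2857, banana 0.2222.
Take 3 servings of black beans: spends $1.65, +8.7 mg iron (running total 8.7 mg).
Take 1 serving of broccoli: spends $0.60, +0.9 mg iron (running total 9.6 mg).
Take 1 serving of carrots: spends $0.45, +0.5 mg iron (running total 10.1 mg).
Take 1.821 servings of bell pepper: spends $2.55, +0.7 mg iron (running total 10.8 mg).
Filling greedily by iron-per-dollar is optimal for one linear limit, giving 10.8 mg.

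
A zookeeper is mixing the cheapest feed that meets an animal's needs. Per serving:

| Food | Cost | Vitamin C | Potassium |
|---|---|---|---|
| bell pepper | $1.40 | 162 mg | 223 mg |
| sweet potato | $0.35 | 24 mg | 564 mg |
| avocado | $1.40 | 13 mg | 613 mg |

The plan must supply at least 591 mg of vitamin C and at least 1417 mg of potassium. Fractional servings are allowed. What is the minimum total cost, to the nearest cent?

bell pepper only: max(591/162, 1417/223) = 6.354 servings → $8.90.
sweet potato only: max(591/24, 1417/564) = 24.62 servings → $8.62.
avocado only: max(591/13, 1417/613) = 45.46 servings → $63.65.
bell pepper + sweet potato with both tight: 3.48 servings and 1.137 servings → $5.27.
bell pepper + avocado with both tight: 3.567 servings and 1.014 servings → $6.41.
sweet potato + avocado: intersection lies outside the first quadrant.
Cheapest feasible corner: $5.27.

$5.27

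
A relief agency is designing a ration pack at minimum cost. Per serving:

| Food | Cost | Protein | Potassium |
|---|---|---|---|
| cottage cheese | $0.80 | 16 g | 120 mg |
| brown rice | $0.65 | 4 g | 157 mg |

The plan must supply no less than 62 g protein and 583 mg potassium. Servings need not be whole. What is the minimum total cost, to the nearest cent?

$3.52

For a min-cost LP with two ≥-constraints, a basic feasible solution has at most two positive variables.
cottage cheese only: max(62/16, 583/120) = 4.858 servings → $3.89.
brown rice only: max(62/4, 583/157) = 15.5 servings → $10.07.
cottage cheese + brown rice with both tight: 3.643 servings and 0.9291 servings → $3.52.
So the least-cost plan costs $3.52.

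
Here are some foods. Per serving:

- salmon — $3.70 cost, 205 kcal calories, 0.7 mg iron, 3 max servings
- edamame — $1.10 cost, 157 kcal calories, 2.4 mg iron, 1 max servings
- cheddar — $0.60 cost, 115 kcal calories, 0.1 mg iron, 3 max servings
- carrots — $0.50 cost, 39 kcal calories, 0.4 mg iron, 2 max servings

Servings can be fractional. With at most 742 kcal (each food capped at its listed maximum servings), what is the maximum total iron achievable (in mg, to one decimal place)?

Iron per kcal: edamame 0.01529, carrots 0.01026, salmon 0.003415, cheddar 0.0008696.
Take 1 serving of edamame: uses 157 kcal, +2.4 mg iron (running total 2.4 mg).
Take 2 servings of carrots: uses 78 kcal, +0.8 mg iron (running total 3.2 mg).
Take 2.473 servings of salmon: uses 507 kcal, +1.7 mg iron (running total 4.9 mg).
Greedy by best ratio exhausts the calories allowance optimally: 4.9 mg.

4.9 mg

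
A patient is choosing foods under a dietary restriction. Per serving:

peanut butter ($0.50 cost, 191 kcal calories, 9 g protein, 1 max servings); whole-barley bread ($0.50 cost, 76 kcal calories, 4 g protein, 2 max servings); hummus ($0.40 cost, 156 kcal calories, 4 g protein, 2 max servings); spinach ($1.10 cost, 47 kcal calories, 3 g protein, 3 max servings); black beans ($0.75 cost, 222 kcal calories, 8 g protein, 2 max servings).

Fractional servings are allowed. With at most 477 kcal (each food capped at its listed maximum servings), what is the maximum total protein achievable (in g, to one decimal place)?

25.7 g

Protein per kcal: spinach 0.06383, whole-barley bread 0.05263, peanut butter 0.04712, black beans 0.03604, hummus 0.02564.
Take 3 servings of spinach: uses 141 kcal, +9.0 g protein (running total 9.0 g).
Take 2 servings of whole-barley bread: uses 152 kcal, +8.0 g protein (running total 17.0 g).
Take 0.9634 servings of peanut butter: uses 184 kcal, +8.7 g protein (running total 25.7 g).
Filling greedily by protein-per-kcal is optimal for one linear limit, giving 25.7 g.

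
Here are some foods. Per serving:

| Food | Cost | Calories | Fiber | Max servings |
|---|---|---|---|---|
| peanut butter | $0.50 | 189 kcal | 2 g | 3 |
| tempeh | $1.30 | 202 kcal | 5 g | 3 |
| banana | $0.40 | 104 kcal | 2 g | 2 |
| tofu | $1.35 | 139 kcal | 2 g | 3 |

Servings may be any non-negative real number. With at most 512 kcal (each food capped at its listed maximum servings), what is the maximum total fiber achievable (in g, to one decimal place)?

12.7 g

Fiber per kcal: tempeh 0.02475, banana 0.01923, tofu 0.01439, peanut butter 0.01058.
Take 2.535 servings of tempeh: uses 512 kcal, +12.7 g fiber (running total 12.7 g).
Greedy by best ratio exhausts the calories allowance optimally: 12.7 g.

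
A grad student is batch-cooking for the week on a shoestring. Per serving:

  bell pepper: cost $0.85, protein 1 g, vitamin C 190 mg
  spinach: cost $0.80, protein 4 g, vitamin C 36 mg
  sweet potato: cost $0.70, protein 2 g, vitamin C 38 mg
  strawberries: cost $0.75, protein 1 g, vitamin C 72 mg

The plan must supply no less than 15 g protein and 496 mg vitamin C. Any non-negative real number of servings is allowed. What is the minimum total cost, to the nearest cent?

An LP optimum is at a vertex; with two nutrient constraints at most two foods are used. Check each candidate.
bell pepper only: max(15/1, 496/190) = 15 servings → $12.75.
spinach only: max(15/4, 496/36) = 13.78 servings → $11.02.
sweet potato only: max(15/2, 496/38) = 13.05 servings → $9.14.
strawberries only: max(15/1, 496/72) = 15 servings → $11.25.
bell pepper + spinach with both tight: 1.994 servings and 3.251 servings → $4.30.
bell pepper + sweet potato with both tight: 1.234 servings and 6.883 servings → $5.87.
bell pepper + strawberries: the both-tight solution has a negative serving — not a feasible corner.
spinach + sweet potato: intersection lies outside the first quadrant.
spinach + strawberries with both tight: 2.317 servings and 5.73 servings → $6.15.
sweet potato + strawberries with both tight: 5.509 servings and 3.981 servings → $6.84.
So the least-cost plan costs $4.30.

$4.30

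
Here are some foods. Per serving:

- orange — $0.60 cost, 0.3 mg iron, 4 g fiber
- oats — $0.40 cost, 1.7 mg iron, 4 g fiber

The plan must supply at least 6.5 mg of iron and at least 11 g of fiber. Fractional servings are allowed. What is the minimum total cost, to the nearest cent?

An LP optimum is at a vertex; with two nutrient constraints at most two foods are used. Check each candidate.
orange only: max(6.5/0.3, 11/4) = 21.67 servings → $13.00.
oats only: max(6.5/1.7, 11/4) = 3.824 servings → $1.53.
orange + oats: intersection lies outside the first quadrant.
Cheapest feasible corner: $1.53.

$1.53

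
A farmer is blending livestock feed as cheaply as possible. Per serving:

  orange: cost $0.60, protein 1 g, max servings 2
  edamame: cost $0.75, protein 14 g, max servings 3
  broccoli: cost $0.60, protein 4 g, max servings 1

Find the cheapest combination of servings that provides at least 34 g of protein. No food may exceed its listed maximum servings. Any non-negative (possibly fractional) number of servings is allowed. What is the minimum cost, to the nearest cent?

Cost per g of protein: edamame $0.0536, broccoli $0.1500, orange $0.6000.
Take 2.429 servings of edamame: +34.0 g protein for $1.82 (total $1.82, still need 0.0 g).
Filling from the cheapest source first is optimal under one linear minimum: $1.82.

$1.82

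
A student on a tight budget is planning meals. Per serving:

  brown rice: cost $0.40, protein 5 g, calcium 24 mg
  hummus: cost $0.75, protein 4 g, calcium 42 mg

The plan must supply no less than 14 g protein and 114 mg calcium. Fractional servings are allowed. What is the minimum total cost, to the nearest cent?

$1.90

An LP optimum is at a vertex; with two nutrient constraints at most two foods are used. Check each candidate.
brown rice only: max(14/5, 114/24) = 4.75 servings → $1.90.
hummus only: max(14/4, 114/42) = 3.5 servings → $2.62.
brown rice + hummus with both tight: 1.158 servings and 2.053 servings → $2.00.
The minimum over all feasible corners is $1.90.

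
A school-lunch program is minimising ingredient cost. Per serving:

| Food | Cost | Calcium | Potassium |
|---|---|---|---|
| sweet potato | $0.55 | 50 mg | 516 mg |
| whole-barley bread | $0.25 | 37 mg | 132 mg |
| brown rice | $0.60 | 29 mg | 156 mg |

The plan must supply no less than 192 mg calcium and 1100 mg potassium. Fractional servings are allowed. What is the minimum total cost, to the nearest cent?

Compare the cost at each extreme point of the feasible region.
sweet potato only: max(192/50, 1100/516) = 3.84 servings → $2.11.
whole-barley bread only: max(192/37, 1100/132) = 8.333 servings → $2.08.
brown rice only: max(192/29, 1100/156) = 7.051 servings → $4.23.
sweet potato + whole-barley bread with both tight: 1.229 servings and 3.528 servings → $1.56.
sweet potato + brown rice with both tight: 0.2719 servings and 6.152 servings → $3.84.
whole-barley bread + brown rice: intersection lies outside the first quadrant.
The minimum over all feasible corners is $1.56.

$1.56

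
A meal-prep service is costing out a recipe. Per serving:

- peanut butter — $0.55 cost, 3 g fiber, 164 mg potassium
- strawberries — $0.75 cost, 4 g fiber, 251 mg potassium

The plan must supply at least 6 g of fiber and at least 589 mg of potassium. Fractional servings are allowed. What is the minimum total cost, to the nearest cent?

An LP optimum is at a vertex; with two nutrient constraints at most two foods are used. Check each candidate.
peanut butter only: max(6/3, 589/164) = 3.591 servings → $1.98.
strawberries only: max(6/4, 589/251) = 2.347 servings → $1.76.
peanut butter + strawberries with both targets exact would need a negative amount; discard.
The minimum over all feasible corners is $1.76.

$1.76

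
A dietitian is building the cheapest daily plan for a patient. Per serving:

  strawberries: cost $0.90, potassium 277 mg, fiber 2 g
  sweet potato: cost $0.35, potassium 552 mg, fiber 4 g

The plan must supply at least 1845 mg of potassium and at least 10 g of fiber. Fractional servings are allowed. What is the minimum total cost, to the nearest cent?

At the optimum either one food covers both requirements or two foods hit both targets exactly; no other combination can be cheaper.
strawberries only: max(1845/277, 10/2) = 6.661 servings → $5.99.
sweet potato only: max(1845/552, 10/4) = 3.342 servings → $1.17.
strawberries + sweet potato with both targets exact would need a negative amount; discard.
The minimum over all feasible corners is $1.17.

$1.17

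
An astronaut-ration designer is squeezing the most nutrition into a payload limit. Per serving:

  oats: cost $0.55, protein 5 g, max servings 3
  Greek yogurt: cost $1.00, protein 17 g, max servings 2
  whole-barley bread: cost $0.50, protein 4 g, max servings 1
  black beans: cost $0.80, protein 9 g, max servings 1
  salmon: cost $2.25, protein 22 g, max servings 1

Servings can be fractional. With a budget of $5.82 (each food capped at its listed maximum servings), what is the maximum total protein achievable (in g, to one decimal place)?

Protein per dollar: Greek yogurt 17, black beans 11.25, salmon 9.778, oats 9.091, whole-barley bread 8.
Take 2 servings of Greek yogurt: spends $2.00, +34.0 g protein (running total 34.0 g).
Take 1 serving of black beans: spends $0.80, +9.0 g protein (running total 43.0 g).
Take 1 serving of salmon: spends $2.25, +22.0 g protein (running total 65.0 g).
Take 1.4 servings of oats: spends $0.77, +7.0 g protein (running total 72.0 g).
Greedy by best ratio exhausts the cost allowance optimally: 72.0 g.

72.0 g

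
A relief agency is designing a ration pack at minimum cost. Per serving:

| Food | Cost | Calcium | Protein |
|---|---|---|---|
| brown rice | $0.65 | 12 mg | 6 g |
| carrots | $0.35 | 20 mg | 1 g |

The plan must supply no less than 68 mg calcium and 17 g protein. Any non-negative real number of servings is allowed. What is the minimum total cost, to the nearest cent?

$2.30

Minimising a linear cost over {calcium ≥ 68, protein ≥ 17, servings ≥ 0} — the optimum is at a vertex, using one or two foods.
brown rice only: max(68/12, 17/6) = 5.667 servings → $3.68.
carrots only: max(68/20, 17/1) = 17 servings → $5.95.
brown rice + carrots with both tight: 2.519 servings and 1.889 servings → $2.30.
The minimum over all feasible corners is $2.30.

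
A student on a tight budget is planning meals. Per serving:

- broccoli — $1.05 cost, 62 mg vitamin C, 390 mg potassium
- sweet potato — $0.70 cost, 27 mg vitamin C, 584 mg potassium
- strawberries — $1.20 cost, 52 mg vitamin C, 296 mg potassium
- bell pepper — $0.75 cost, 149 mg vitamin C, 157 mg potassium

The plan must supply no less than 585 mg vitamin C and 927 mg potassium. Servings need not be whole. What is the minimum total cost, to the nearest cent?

$3.26

For a min-cost LP with two ≥-constraints, a basic feasible solution has at most two positive variables.
broccoli only: max(585/62, 927/390) = 9.435 servings → $9.91.
sweet potato only: max(585/27, 927/584) = 21.67 servings → $15.17.
strawberries only: max(585/52, 927/296) = 11.25 servings → $13.50.
bell pepper only: max(585/149, 927/157) = 5.904 servings → $4.43.
broccoli + sweet potato: intersection lies outside the first quadrant.
broccoli + strawberries: intersection lies outside the first quadrant.
broccoli + bell pepper with both tight: 0.9566 servings and 3.528 servings → $3.65.
sweet potato + strawberries with both targets exact would need a negative amount; discard.
sweet potato + bell pepper with both tight: 0.5591 servings and 3.825 servings → $3.26.
strawberries + bell pepper with both tight: 1.288 servings and 3.477 servings → $4.15.
The minimum over all feasible corners is $3.26.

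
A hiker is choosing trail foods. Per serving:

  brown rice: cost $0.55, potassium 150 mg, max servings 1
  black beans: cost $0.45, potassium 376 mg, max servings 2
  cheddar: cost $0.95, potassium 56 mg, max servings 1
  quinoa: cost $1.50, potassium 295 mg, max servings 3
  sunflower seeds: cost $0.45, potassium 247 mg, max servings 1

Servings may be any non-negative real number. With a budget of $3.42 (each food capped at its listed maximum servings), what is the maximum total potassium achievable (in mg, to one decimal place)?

1447.9 mg

Potassium per dollar: black beans 835.6, sunflower seeds 548.9, brown rice 272.7, quinoa 196.7, cheddar 58.95.
Take 2 servings of black beans: spends $0.90, +752.0 mg potassium (running total 752.0 mg).
Take 1 serving of sunflower seeds: spends $0.45, +247.0 mg potassium (running total 999.0 mg).
Take 1 serving of brown rice: spends $0.55, +150.0 mg potassium (running total 1149.0 mg).
Take 1.013 servings of quinoa: spends $1.52, +298.9 mg potassium (running total 1447.9 mg).
Greedy by best ratio exhausts the cost allowance optimally: 1447.9 mg.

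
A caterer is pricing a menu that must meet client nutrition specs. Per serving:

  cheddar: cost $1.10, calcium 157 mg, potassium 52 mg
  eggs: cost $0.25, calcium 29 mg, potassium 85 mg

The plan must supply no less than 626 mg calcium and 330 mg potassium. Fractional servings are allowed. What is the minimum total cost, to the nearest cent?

This is a tiny linear program; its minimum lies at a vertex of the feasible set. List the vertices and price them.
cheddar only: max(626/157, 330/52) = 6.346 servings → $6.98.
eggs only: max(626/29, 330/85) = 21.59 servings → $5.40.
cheddar + eggs with both tight: 3.687 servings and 1.627 servings → $4.46.
Cheapest feasible corner: $4.46.

$4.46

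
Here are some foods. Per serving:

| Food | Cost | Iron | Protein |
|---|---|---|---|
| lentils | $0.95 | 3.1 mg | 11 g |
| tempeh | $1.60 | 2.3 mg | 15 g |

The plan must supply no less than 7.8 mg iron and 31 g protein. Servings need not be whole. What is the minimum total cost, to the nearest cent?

$2.68

At the optimum either one food covers both requirements or two foods hit both targets exactly; no other combination can be cheaper.
lentils only: max(7.8/3.1, 31/11) = 2.818 servings → $2.68.
tempeh only: max(7.8/2.3, 31/15) = 3.391 servings → $5.43.
lentils + tempeh with both tight: 2.156 servings and 0.4858 servings → $2.83.
Cheapest feasible corner: $2.68.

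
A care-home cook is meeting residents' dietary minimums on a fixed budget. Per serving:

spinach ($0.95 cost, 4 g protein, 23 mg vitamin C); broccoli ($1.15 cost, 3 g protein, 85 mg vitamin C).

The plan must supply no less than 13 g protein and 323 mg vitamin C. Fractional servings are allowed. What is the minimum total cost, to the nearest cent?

$4.69

spinach only: max(13/4, 323/23) = 14.04 servings → $13.34.
broccoli only: max(13/3, 323/85) = 4.333 servings → $4.98.
spinach + broccoli with both tight: 0.5018 servings and 3.664 servings → $4.69.
So the least-cost plan costs $4.69.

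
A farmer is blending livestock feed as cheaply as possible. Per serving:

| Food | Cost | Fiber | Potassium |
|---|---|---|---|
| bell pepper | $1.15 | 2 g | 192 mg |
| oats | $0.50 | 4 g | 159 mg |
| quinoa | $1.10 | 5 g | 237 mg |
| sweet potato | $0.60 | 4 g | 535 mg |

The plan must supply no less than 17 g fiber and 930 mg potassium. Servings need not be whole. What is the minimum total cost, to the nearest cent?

$2.19

Two binding constraints pin down two serving amounts, so the optimal mix uses at most two foods. The candidates are each food alone (scaled to the tighter of fiber/potassium) and each pair with both constraints tight.
bell pepper only: max(17/2, 930/192) = 8.5 servings → $9.78.
oats only: max(17/4, 930/159) = 5.849 servings → $2.92.
quinoa only: max(17/5, 930/237) = 3.924 servings → $4.32.
sweet potato only: max(17/4, 930/535) = 4.25 servings → $2.55.
bell pepper + oats with both tight: 2.26 servings and 3.12 servings → $4.16.
bell pepper + quinoa with both tight: 1.278 servings and 2.889 servings → $4.65.
bell pepper + sweet potato: intersection lies outside the first quadrant.
oats + quinoa with both targets exact would need a negative amount; discard.
oats + sweet potato with both tight: 3.574 servings and 0.6762 servings → $2.19.
quinoa + sweet potato with both tight: 3.112 servings and 0.3596 servings → $3.64.
The minimum over all feasible corners is $2.19.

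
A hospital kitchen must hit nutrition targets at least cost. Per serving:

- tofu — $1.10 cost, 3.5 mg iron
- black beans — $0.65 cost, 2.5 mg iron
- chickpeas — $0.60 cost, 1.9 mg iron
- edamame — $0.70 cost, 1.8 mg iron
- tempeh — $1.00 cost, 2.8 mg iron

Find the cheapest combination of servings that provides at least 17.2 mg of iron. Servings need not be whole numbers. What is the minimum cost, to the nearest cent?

$4.47

Cost per mg of iron: black beans $0.2600, tofu $0.3143, chickpeas $0.3158, tempeh $0.3571, edamame $0.3889.
With no serving limits, use only black beans: 17.2 mg / 2.5 mg = 6.88 servings × $0.65 = $4.47.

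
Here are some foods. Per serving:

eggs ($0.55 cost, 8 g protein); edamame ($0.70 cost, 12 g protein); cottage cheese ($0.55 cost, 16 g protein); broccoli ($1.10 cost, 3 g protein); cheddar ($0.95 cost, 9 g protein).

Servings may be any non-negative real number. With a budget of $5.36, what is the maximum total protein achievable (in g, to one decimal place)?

Protein per dollar: cottage cheese 29.09, edamame 17.14, eggs 14.55, cheddar 9.474, broccoli 2.727.
With no serving limits, spend the whole cost allowance on cottage cheese: $5.36 / $0.55 × 16 g = 155.9 g.

155.9 g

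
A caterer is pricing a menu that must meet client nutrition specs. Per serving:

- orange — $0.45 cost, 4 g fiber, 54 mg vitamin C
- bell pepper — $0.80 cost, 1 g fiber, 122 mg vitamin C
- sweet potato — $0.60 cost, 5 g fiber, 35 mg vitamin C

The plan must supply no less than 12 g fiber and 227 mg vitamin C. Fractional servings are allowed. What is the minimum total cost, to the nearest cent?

The cheapest plan sits at a corner of the feasible region — with two constraints it uses at most two foods.
orange only: max(12/4, 227/54) = 4.204 servings → $1.89.
bell pepper only: max(12/1, 227/122) = 12 servings → $9.60.
sweet potato only: max(12/5, 227/35) = 6.486 servings → $3.89.
orange + bell pepper with both tight: 2.85 servings and 0.5991 servings → $1.76.
orange + sweet potato with both targets exact would need a negative amount; discard.
bell pepper + sweet potato with both tight: 1.243 servings and 2.151 servings → $2.29.
The minimum over all feasible corners is $1.76.

$1.76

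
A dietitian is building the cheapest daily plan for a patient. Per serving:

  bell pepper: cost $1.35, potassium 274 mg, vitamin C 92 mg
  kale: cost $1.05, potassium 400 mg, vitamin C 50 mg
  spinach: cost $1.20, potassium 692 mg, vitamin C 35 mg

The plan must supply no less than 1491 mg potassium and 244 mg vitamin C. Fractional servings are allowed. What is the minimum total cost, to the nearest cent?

$4.47

Minimising a linear cost over {potassium ≥ 1491, vitamin C ≥ 244, servings ≥ 0} — the optimum is at a vertex, using one or two foods.
bell pepper only: max(1491/274, 244/92) = 5.442 servings → $7.35.
kale only: max(1491/400, 244/50) = 4.88 servings → $5.12.
spinach only: max(1491/692, 244/35) = 6.971 servings → $8.37.
bell pepper + kale with both tight: 0.9978 servings and 3.044 servings → $4.54.
bell pepper + spinach with both tight: 2.157 servings and 1.3 servings → $4.47.
kale + spinach: the both-tight solution has a negative serving — not a feasible corner.
The minimum over all feasible corners is $4.47.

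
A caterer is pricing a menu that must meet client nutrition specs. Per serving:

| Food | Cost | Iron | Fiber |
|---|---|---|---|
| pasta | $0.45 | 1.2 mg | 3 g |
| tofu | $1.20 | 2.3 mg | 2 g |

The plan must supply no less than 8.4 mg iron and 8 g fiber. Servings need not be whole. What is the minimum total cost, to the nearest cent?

$3.15

The cheapest plan sits at a corner of the feasible region — with two constraints it uses at most two foods.
pasta only: max(8.4/1.2, 8/3) = 7 servings → $3.15.
tofu only: max(8.4/2.3, 8/2) = 4 servings → $4.80.
pasta + tofu with both tight: 0.3556 servings and 3.467 servings → $4.32.
The minimum over all feasible corners is $3.15.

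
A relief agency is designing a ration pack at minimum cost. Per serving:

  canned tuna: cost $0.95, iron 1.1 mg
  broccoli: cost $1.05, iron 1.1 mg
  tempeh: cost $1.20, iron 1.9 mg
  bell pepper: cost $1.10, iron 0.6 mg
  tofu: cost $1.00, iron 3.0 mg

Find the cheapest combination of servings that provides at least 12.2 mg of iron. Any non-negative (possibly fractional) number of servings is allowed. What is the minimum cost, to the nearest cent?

Cost per mg of iron: tofu $0.3333, tempeh $0.6316, canned tuna $0.8636, broccoli $0.9545, bell pepper $1.8333.
With no serving limits, use only tofu: 12.2 mg / 3.0 mg = 4.067 servings × $1.00 = $4.07.

$4.07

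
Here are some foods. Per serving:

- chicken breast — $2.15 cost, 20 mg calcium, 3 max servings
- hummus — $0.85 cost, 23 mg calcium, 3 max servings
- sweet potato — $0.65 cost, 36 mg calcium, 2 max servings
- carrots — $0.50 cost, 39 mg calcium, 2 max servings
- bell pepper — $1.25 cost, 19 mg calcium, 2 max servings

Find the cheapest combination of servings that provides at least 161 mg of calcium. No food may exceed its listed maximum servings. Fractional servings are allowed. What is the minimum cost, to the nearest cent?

$2.71

Cost per mg of calcium: carrots $0.0128, sweet potato $0.0181, hummus $0.0370, bell pepper $0.0658, chicken breast $0.1075.
Take 2 servings of carrots: +78.0 mg calcium for $1.00 (total $1.00, still need 83.0 mg).
Take 2 servings of sweet potato: +72.0 mg calcium for $1.30 (total $2.30, still need 11.0 mg).
Take 0.4783 servings of hummus: +11.0 mg calcium for $0.41 (total $2.71, still need 0.0 mg).
Filling from the cheapest source first is optimal under one linear minimum: $2.71.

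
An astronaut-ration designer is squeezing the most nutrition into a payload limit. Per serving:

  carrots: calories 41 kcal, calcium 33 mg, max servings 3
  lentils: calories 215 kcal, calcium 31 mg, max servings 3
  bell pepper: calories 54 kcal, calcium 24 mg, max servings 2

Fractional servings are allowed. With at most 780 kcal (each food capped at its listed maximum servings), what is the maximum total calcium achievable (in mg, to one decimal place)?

Calcium per kcal: carrots 0.8049, bell pepper 0.4444, lentils 0.1442.
Take 3 servings of carrots: uses 123 kcal, +99.0 mg calcium (running total 99.0 mg).
Take 2 servings of bell pepper: uses 108 kcal, +48.0 mg calcium (running total 147.0 mg).
Take 2.553 servings of lentils: uses 549 kcal, +79.2 mg calcium (running total 226.2 mg).
Filling greedily by calcium-per-kcal is optimal for one linear limit, giving 226.2 mg.

226.2 mg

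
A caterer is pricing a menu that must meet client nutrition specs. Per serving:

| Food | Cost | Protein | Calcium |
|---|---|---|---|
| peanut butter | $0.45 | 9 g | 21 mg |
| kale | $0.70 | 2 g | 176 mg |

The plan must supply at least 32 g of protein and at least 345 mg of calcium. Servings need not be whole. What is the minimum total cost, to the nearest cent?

peanut butter only: max(32/9, 345/21) = 16.43 servings → $7.39.
kale only: max(32/2, 345/176) = 16 servings → $11.20.
peanut butter + kale with both tight: 3.205 servings and 1.578 servings → $2.55.
The minimum over all feasible corners is $2.55.

$2.55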